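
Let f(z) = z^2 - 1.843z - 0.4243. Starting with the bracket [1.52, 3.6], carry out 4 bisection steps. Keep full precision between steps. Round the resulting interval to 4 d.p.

[2.0400, 2.1700]

f(1.520000) = -0.915260, f(3.600000) = 5.900900 (opposite signs)
step 1: m = 2.560000, f(m) = 1.411220 > 0 → root in [1.520000, 2.560000]
step 2: m = 2.040000, f(m) = -0.022420 < 0 → root in [2.040000, 2.560000]
step 3: m = 2.300000, f(m) = 0.626800 > 0 → root in [2.040000, 2.300000]
step 4: m = 2.170000, f(m) = 0.285290 > 0 → root in [2.040000, 2.170000]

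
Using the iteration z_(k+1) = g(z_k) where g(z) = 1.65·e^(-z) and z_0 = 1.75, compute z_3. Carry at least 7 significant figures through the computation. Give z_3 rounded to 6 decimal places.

0.478113

z_1 = g(1.750000) = 0.286727
z_2 = g(0.286727) = 1.238682
z_3 = g(1.238682) = 0.478113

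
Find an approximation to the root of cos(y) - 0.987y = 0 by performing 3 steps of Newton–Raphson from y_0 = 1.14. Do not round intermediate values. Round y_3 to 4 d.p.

0.7449

Newton update: y ← y − f(y)/f'(y).
f'(y) = -sin(y) - 0.987
y_0 = 1.140000: f = -0.707585, f' = -1.895633 → y_1 = 1.140000 - (-0.707585)/(-1.895633) = 0.766729
y_1 = 0.766729: f = -0.036577, f' = -1.680783 → y_2 = 0.766729 - (-0.036577)/(-1.680783) = 0.744967
y_2 = 0.744967: f = -0.000172, f' = -1.664947 → y_3 = 0.744967 - (-0.000172)/(-1.664947) = 0.744864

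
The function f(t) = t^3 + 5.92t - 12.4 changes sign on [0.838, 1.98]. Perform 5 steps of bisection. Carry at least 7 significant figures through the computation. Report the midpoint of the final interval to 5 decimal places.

f(0.838000) = -6.850560, f(1.980000) = 7.083992 (opposite signs)
step 1: m = 1.409000, f(m) = -1.261459 < 0 → root in [1.409000, 1.980000]
step 2: m = 1.694500, f(m) = 2.496909 > 0 → root in [1.409000, 1.694500]
step 3: m = 1.551750, f(m) = 0.522862 > 0 → root in [1.409000, 1.551750]
step 4: m = 1.480375, f(m) = -0.391923 < 0 → root in [1.480375, 1.551750]
step 5: m = 1.516063, f(m) = 0.059677 > 0 → root in [1.480375, 1.516063]
Midpoint of [1.480375, 1.516063] = 1.498219

1.49822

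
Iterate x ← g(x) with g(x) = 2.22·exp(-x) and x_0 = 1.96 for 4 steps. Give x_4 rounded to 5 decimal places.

x_1 = g(1.960000) = 0.312706
x_2 = g(0.312706) = 1.623853
x_3 = g(1.623853) = 0.437646
x_4 = g(0.437646) = 1.433131

1.43313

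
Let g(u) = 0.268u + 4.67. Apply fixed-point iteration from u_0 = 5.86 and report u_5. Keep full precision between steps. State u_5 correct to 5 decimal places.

6.37906

u_1 = g(5.860000) = 6.240480
u_2 = g(6.240480) = 6.342449
u_3 = g(6.342449) = 6.369776
u_4 = g(6.369776) = 6.377100
u_5 = g(6.377100) = 6.379063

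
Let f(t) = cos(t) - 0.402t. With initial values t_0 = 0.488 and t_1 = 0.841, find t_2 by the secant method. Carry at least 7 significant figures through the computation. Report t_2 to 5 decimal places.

f(t_0) = 0.687096, f(t_1) = 0.328636
t_2 = 0.841000 - (0.328636)·(0.841000 - 0.488000)/(0.328636 - (0.687096)) = 1.164630; f(t_2) = -0.073090

1.16463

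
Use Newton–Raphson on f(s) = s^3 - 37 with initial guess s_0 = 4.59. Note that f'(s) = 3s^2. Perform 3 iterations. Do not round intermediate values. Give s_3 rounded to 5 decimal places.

3.33242

Newton update: s ← s − f(s)/f'(s).
s_0 = 4.590000: f = 59.702579, f' = 63.204300 → s_1 = 4.590000 - (59.702579)/(63.204300) = 3.645403
s_1 = 3.645403: f = 11.443634, f' = 39.866894 → s_2 = 3.645403 - (11.443634)/(39.866894) = 3.358357
s_2 = 3.358357: f = 0.877442, f' = 33.835689 → s_3 = 3.358357 - (0.877442)/(33.835689) = 3.332425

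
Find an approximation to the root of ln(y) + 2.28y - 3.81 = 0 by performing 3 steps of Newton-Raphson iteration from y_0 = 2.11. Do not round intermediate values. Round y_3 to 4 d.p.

f'(y) = 1/y + 2.28
y_0 = 2.110000: f = 1.747488, f' = 2.753934 → y_1 = 2.110000 - (1.747488)/(2.753934) = 1.475457
y_1 = 1.475457: f = -0.056989, f' = 2.957756 → y_2 = 1.475457 - (-0.056989)/(2.957756) = 1.494725
y_2 = 1.494725: f = -0.000085, f' = 2.949019 → y_3 = 1.494725 - (-0.000085)/(2.949019) = 1.494754

1.4948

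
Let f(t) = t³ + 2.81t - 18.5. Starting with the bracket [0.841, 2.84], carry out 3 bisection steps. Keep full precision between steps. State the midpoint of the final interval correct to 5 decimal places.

f(0.841000) = -15.541967, f(2.840000) = 12.386704 (opposite signs)
step 1: m = 1.840500, f(m) = -7.093611 < 0 → root in [1.840500, 2.840000]
step 2: m = 2.340250, f(m) = 0.893114 > 0 → root in [1.840500, 2.340250]
step 3: m = 2.090375, f(m) = -3.491802 < 0 → root in [2.090375, 2.340250]
Midpoint of [2.090375, 2.340250] = 2.215313

2.21531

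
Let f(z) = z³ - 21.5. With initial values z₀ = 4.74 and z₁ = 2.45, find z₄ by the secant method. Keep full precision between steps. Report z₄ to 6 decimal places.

f(z_0) = 84.996424, f(z_1) = -6.793875
z_2 = 2.450000 - (-6.793875)·(2.450000 - 4.740000)/(-6.793875 - (84.996424)) = 2.619495; f(z_2) = -3.525675
z_3 = 2.619495 - (-3.525675)·(2.619495 - 2.450000)/(-3.525675 - (-6.793875)) = 2.802343; f(z_3) = 0.507144
z_4 = 2.802343 - (0.507144)·(2.802343 - 2.619495)/(0.507144 - (-3.525675)) = 2.779349; f(z_4) = -0.030145

2.779349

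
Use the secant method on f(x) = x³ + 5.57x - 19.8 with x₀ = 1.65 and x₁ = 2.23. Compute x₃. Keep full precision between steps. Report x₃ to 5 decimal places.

f(x_0) = -6.117375, f(x_1) = 3.710667
x_2 = 2.230000 - (3.710667)·(2.230000 - 1.650000)/(3.710667 - (-6.117375)) = 2.011016; f(x_2) = -0.465725
x_3 = 2.011016 - (-0.465725)·(2.011016 - 2.230000)/(-0.465725 - (3.710667)) = 2.035435; f(x_3) = -0.029821

2.03544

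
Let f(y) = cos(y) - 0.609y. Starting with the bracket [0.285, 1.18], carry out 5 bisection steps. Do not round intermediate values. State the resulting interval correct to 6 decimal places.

f(0.285000) = 0.786097, f(1.180000) = -0.337695 (opposite signs)
step 1: m = 0.732500, f(m) = 0.297412 > 0 → root in [0.732500, 1.180000]
step 2: m = 0.956250, f(m) = -0.005768 < 0 → root in [0.732500, 0.956250]
step 3: m = 0.844375, f(m) = 0.149974 > 0 → root in [0.844375, 0.956250]
step 4: m = 0.900312, f(m) = 0.073075 > 0 → root in [0.900312, 0.956250]
step 5: m = 0.928281, f(m) = 0.033888 > 0 → root in [0.928281, 0.956250]

[0.928281, 0.956250]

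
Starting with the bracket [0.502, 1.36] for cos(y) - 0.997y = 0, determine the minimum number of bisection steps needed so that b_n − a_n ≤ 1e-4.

Initial width b − a = 1.36 − 0.502 = 0.858000.
After n steps the width is (b−a)/2^n; need (b−a)/2^n ≤ 1e-4.
So n ≥ log₂(0.858000/1e-4) = log₂(8580.0000) ≈ 13.0668.
Hence n = 14.

14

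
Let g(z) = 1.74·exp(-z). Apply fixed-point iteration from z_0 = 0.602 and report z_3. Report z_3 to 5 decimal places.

0.88957

z_1 = g(0.602000) = 0.953024
z_2 = g(0.953024) = 0.670897
z_3 = g(0.670897) = 0.889574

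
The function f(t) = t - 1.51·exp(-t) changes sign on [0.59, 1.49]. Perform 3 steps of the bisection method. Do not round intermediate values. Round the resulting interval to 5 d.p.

[0.70250, 0.81500]

f(0.590000) = -0.247034, f(1.490000) = 1.149687 (opposite signs)
step 1: m = 1.040000, f(m) = 0.506283 > 0 → root in [0.590000, 1.040000]
step 2: m = 0.815000, f(m) = 0.146615 > 0 → root in [0.590000, 0.815000]
step 3: m = 0.702500, f(m) = -0.045472 < 0 → root in [0.702500, 0.815000]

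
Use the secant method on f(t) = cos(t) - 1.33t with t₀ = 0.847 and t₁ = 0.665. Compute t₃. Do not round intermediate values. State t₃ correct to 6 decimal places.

f(t_0) = -0.464276, f(t_1) = -0.097533
t_2 = 0.665000 - (-0.097533)·(0.665000 - 0.847000)/(-0.097533 - (-0.464276)) = 0.616598; f(t_2) = -0.004225
t_3 = 0.616598 - (-0.004225)·(0.616598 - 0.665000)/(-0.004225 - (-0.097533)) = 0.614406; f(t_3) = -0.000045

0.614406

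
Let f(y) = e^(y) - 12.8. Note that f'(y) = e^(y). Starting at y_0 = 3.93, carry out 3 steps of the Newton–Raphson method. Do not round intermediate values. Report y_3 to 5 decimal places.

Newton update: y ← y − f(y)/f'(y).
y_0 = 3.930000: f = 38.106978, f' = 50.906978 → y_1 = 3.930000 - (38.106978)/(50.906978) = 3.181439
y_1 = 3.181439: f = 11.281382, f' = 24.081382 → y_2 = 3.181439 - (11.281382)/(24.081382) = 2.712970
y_2 = 2.712970: f = 2.273978, f' = 15.073978 → y_3 = 2.712970 - (2.273978)/(15.073978) = 2.562115

2.56212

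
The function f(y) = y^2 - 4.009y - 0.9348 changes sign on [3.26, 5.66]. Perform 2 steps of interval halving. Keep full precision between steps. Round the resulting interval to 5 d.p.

f(3.260000) = -3.376540, f(5.660000) = 8.409860 (opposite signs)
step 1: m = 4.460000, f(m) = 1.076660 > 0 → root in [3.260000, 4.460000]
step 2: m = 3.860000, f(m) = -1.509940 < 0 → root in [3.860000, 4.460000]

[3.86000, 4.46000]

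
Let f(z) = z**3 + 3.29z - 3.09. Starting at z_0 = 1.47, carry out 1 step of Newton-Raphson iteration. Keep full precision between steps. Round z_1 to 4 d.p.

0.9663

f'(z) = 3z**2 + 3.29
z_0 = 1.470000: f = 4.922823, f' = 9.772700 → z_1 = 1.470000 - (4.922823)/(9.772700) = 0.966268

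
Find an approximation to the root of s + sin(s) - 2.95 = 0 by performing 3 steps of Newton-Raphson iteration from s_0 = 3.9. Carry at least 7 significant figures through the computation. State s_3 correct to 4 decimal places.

-1.3805

Newton update: s ← s − f(s)/f'(s).
f'(s) = 1 + cos(s)
s_0 = 3.900000: f = 0.262234, f' = 0.274068 → s_1 = 3.900000 - (0.262234)/(0.274068) = 2.943179
s_1 = 2.943179: f = 0.190293, f' = 0.019620 → s_2 = 2.943179 - (0.190293)/(0.019620) = -6.755977
s_2 = -6.755977: f = -10.161350, f' = 1.890301 → s_3 = -6.755977 - (-10.161350)/(1.890301) = -1.380456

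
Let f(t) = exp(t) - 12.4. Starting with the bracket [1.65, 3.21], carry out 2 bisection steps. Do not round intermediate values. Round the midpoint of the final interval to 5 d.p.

f(1.650000) = -7.193020, f(3.210000) = 12.379086 (opposite signs)
step 1: m = 2.430000, f(m) = -1.041118 < 0 → root in [2.430000, 3.210000]
step 2: m = 2.820000, f(m) = 4.376851 > 0 → root in [2.430000, 2.820000]
Midpoint of [2.430000, 2.820000] = 2.625000

2.62500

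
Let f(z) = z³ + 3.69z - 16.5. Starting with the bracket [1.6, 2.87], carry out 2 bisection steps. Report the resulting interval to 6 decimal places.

f(1.600000) = -6.500000, f(2.870000) = 17.730203 (opposite signs)
step 1: m = 2.235000, f(m) = 2.911478 > 0 → root in [1.600000, 2.235000]
step 2: m = 1.917500, f(m) = -2.374149 < 0 → root in [1.917500, 2.235000]

[1.917500, 2.235000]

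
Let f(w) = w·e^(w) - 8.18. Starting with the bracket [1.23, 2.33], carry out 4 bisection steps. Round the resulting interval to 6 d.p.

[1.573750, 1.642500]

f(1.230000) = -3.971888, f(2.330000) = 15.767604 (opposite signs)
step 1: m = 1.780000, f(m) = 2.375144 > 0 → root in [1.230000, 1.780000]
step 2: m = 1.505000, f(m) = -1.401249 < 0 → root in [1.505000, 1.780000]
step 3: m = 1.642500, f(m) = 0.308561 > 0 → root in [1.505000, 1.642500]
step 4: m = 1.573750, f(m) = -0.587117 < 0 → root in [1.573750, 1.642500]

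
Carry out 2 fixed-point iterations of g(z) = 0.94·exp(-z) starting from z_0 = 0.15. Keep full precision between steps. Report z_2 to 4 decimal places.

z_1 = g(0.150000) = 0.809065
z_2 = g(0.809065) = 0.418558

0.4186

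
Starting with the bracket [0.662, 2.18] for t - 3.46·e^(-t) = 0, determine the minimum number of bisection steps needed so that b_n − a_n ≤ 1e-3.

Initial width b − a = 2.18 − 0.662 = 1.518000.
After n steps the width is (b−a)/2^n; need (b−a)/2^n ≤ 1e-3.
So n ≥ log₂(1.518000/1e-3) = log₂(1518.0000) ≈ 10.5680.
Hence n = 11.

11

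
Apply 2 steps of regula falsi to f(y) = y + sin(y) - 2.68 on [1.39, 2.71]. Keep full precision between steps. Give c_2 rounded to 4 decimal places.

1.7251

f(1.390000) = -0.306299, f(2.710000) = 0.448318
step 1: c = 1.925788, f(c) = 0.183437 > 0 → new bracket [1.390000, 1.925788]
step 2: c = 1.725101, f(c) = 0.033220 > 0 → new bracket [1.390000, 1.725101]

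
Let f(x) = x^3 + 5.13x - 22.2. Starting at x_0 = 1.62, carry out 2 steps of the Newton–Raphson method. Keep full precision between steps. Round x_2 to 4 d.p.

Newton update: x ← x − f(x)/f'(x).
f'(x) = 3x^2 + 5.13
x_0 = 1.620000: f = -9.637872, f' = 13.003200 → x_1 = 1.620000 - (-9.637872)/(13.003200) = 2.361192
x_1 = 2.361192: f = 3.077105, f' = 21.855688 → x_2 = 2.361192 - (3.077105)/(21.855688) = 2.220400

2.2204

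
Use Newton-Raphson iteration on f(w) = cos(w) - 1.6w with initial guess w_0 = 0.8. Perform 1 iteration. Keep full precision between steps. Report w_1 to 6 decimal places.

0.548294

f'(w) = -sin(w) - 1.6
w_0 = 0.800000: f = -0.583293, f' = -2.317356 → w_1 = 0.800000 - (-0.583293)/(-2.317356) = 0.548294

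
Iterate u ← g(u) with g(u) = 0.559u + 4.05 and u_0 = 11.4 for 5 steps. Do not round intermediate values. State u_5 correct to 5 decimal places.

9.30465

u_1 = g(11.400000) = 10.422600
u_2 = g(10.422600) = 9.876233
u_3 = g(9.876233) = 9.570814
u_4 = g(9.570814) = 9.400085
u_5 = g(9.400085) = 9.304648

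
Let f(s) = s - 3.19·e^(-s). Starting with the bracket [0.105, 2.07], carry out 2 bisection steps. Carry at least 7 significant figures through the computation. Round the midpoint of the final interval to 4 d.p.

0.8419

f(0.105000) = -2.767035, f(2.070000) = 1.667467 (opposite signs)
step 1: m = 1.087500, f(m) = 0.012285 > 0 → root in [0.105000, 1.087500]
step 2: m = 0.596250, f(m) = -1.161037 < 0 → root in [0.596250, 1.087500]
Midpoint of [0.596250, 1.087500] = 0.841875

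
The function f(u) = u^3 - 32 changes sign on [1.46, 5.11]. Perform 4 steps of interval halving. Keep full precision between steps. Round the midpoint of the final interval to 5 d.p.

f(1.460000) = -28.887864, f(5.110000) = 101.432831 (opposite signs)
step 1: m = 3.285000, f(m) = 3.449174 > 0 → root in [1.460000, 3.285000]
step 2: m = 2.372500, f(m) = -18.645776 < 0 → root in [2.372500, 3.285000]
step 3: m = 2.828750, f(m) = -9.364833 < 0 → root in [2.828750, 3.285000]
step 4: m = 3.056875, f(m) = -3.435078 < 0 → root in [3.056875, 3.285000]
Midpoint of [3.056875, 3.285000] = 3.170937

3.17094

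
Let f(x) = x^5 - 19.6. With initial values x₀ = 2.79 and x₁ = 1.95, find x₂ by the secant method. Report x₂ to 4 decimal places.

f(x_0) = 149.452274, f(x_1) = 8.595062
x_2 = 1.950000 - (8.595062)·(1.950000 - 2.790000)/(8.595062 - (149.452274)) = 1.898743; f(x_2) = 5.079222

1.8987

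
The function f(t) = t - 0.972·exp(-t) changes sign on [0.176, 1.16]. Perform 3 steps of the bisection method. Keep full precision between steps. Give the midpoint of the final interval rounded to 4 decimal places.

0.6065

f(0.176000) = -0.639137, f(1.160000) = 0.855291 (opposite signs)
step 1: m = 0.668000, f(m) = 0.169624 > 0 → root in [0.176000, 0.668000]
step 2: m = 0.422000, f(m) = -0.215373 < 0 → root in [0.422000, 0.668000]
step 3: m = 0.545000, f(m) = -0.018606 < 0 → root in [0.545000, 0.668000]
Midpoint of [0.545000, 0.668000] = 0.606500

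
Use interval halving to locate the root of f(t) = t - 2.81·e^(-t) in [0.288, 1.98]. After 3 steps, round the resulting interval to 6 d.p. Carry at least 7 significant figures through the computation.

f(0.288000) = -1.818830, f(1.980000) = 1.592025 (opposite signs)
step 1: m = 1.134000, f(m) = 0.229900 > 0 → root in [0.288000, 1.134000]
step 2: m = 0.711000, f(m) = -0.669139 < 0 → root in [0.711000, 1.134000]
step 3: m = 0.922500, f(m) = -0.194542 < 0 → root in [0.922500, 1.134000]

[0.922500, 1.134000]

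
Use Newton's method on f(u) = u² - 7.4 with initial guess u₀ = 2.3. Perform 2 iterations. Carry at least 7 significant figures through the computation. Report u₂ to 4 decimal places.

2.7206

Newton update: u ← u − f(u)/f'(u).
f'(u) = 2u
u_0 = 2.300000: f = -2.110000, f' = 4.600000 → u_1 = 2.300000 - (-2.110000)/(4.600000) = 2.758696
u_1 = 2.758696: f = 0.210402, f' = 5.517391 → u_2 = 2.758696 - (0.210402)/(5.517391) = 2.720561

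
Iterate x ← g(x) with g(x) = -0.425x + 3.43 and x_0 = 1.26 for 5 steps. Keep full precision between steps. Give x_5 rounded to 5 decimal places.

2.42292

x_1 = g(1.260000) = 2.894500
x_2 = g(2.894500) = 2.199838
x_3 = g(2.199838) = 2.495069
x_4 = g(2.495069) = 2.369596
x_5 = g(2.369596) = 2.422922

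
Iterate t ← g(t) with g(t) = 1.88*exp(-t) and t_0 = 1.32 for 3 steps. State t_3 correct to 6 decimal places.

t_1 = g(1.320000) = 0.502214
t_2 = g(0.502214) = 1.137755
t_3 = g(1.137755) = 0.602611

0.602611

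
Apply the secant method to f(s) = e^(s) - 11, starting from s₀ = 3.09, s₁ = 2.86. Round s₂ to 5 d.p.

f(s_0) = 10.977078, f(s_1) = 6.461527
s_2 = 2.860000 - (6.461527)·(2.860000 - 3.090000)/(6.461527 - (10.977078)) = 2.530882; f(s_2) = 1.564577

2.53088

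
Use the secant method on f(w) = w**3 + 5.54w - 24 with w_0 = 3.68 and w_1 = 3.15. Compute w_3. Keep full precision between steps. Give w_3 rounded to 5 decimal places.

2.32442

f(w_0) = 46.223232, f(w_1) = 24.706875
w_2 = 3.150000 - (24.706875)·(3.150000 - 3.680000)/(24.706875 - (46.223232)) = 2.541410; f(w_2) = 6.493776
w_3 = 2.541410 - (6.493776)·(2.541410 - 3.150000)/(6.493776 - (24.706875)) = 2.324420; f(w_3) = 1.435972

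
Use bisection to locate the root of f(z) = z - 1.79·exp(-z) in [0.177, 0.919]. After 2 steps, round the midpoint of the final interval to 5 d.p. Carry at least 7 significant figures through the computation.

0.82625

f(0.177000) = -1.322626, f(0.919000) = 0.204937 (opposite signs)
step 1: m = 0.548000, f(m) = -0.486808 < 0 → root in [0.548000, 0.919000]
step 2: m = 0.733500, f(m) = -0.126103 < 0 → root in [0.733500, 0.919000]
Midpoint of [0.733500, 0.919000] = 0.826250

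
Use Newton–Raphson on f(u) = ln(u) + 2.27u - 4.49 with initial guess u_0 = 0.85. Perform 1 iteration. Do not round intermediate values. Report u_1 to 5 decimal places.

1.64009

Newton update: u ← u − f(u)/f'(u).
f'(u) = 1/u + 2.27
u_0 = 0.850000: f = -2.723019, f' = 3.446471 → u_1 = 0.850000 - (-2.723019)/(3.446471) = 1.640089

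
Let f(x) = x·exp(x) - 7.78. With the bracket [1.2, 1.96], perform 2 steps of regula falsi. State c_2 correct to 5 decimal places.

1.56533

False-position update: c = (a·f(b) − b·f(a))/(f(b) − f(a)); replace the endpoint whose sign matches f(c).
f(1.200000) = -3.795860, f(1.960000) = 6.134681
step 1: c = 1.490503, f(c) = -1.163167 < 0 → new bracket [1.490503, 1.960000]
step 2: c = 1.565334, f(c) = -0.291017 < 0 → new bracket [1.565334, 1.960000]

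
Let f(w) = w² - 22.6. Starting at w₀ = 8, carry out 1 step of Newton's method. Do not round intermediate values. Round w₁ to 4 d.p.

5.4125

f'(w) = 2w
w_0 = 8.000000: f = 41.400000, f' = 16.000000 → w_1 = 8.000000 - (41.400000)/(16.000000) = 5.412500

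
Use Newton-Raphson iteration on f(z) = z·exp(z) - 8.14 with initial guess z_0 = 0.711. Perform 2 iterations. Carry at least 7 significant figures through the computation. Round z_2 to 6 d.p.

f'(z) = (z + 1)·exp(z)
z_0 = 0.711000: f = -6.692385, f' = 3.483641 → z_1 = 0.711000 - (-6.692385)/(3.483641) = 2.632089
z_1 = 2.632089: f = 28.453376, f' = 50.496162 → z_2 = 2.632089 - (28.453376)/(50.496162) = 2.068613

2.068613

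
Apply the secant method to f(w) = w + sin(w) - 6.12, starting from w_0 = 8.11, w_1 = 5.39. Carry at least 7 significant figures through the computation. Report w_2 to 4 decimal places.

6.3090

f(w_0) = 2.957406, f(w_1) = -1.509073
w_2 = 5.390000 - (-1.509073)·(5.390000 - 8.110000)/(-1.509073 - (2.957406)) = 6.308996; f(w_2) = 0.214805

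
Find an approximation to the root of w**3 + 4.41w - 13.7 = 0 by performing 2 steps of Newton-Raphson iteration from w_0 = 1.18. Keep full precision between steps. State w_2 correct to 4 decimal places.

1.8070

f'(w) = 3w**2 + 4.41
w_0 = 1.180000: f = -6.853168, f' = 8.587200 → w_1 = 1.180000 - (-6.853168)/(8.587200) = 1.978068
w_1 = 1.978068: f = 2.762969, f' = 16.148257 → w_2 = 1.978068 - (2.762969)/(16.148257) = 1.806968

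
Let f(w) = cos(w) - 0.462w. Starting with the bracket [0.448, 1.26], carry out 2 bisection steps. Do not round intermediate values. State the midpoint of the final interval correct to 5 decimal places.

1.15850

f(0.448000) = 0.694339, f(1.260000) = -0.276303 (opposite signs)
step 1: m = 0.854000, f(m) = 0.262425 > 0 → root in [0.854000, 1.260000]
step 2: m = 1.057000, f(m) = 0.003153 > 0 → root in [1.057000, 1.260000]
Midpoint of [1.057000, 1.260000] = 1.158500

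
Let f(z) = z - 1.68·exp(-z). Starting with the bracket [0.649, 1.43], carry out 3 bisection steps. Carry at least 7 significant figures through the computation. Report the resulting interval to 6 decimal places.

[0.746625, 0.844250]

f(0.649000) = -0.228914, f(1.430000) = 1.027961 (opposite signs)
step 1: m = 1.039500, f(m) = 0.445399 > 0 → root in [0.649000, 1.039500]
step 2: m = 0.844250, f(m) = 0.122052 > 0 → root in [0.649000, 0.844250]
step 3: m = 0.746625, f(m) = -0.049634 < 0 → root in [0.746625, 0.844250]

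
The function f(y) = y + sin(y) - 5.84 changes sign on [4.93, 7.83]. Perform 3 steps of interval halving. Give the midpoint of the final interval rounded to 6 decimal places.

6.198750

f(4.930000) = -1.886416, f(7.830000) = 2.989712 (opposite signs)
step 1: m = 6.380000, f(m) = 0.636664 > 0 → root in [4.930000, 6.380000]
step 2: m = 5.655000, f(m) = -0.772677 < 0 → root in [5.655000, 6.380000]
step 3: m = 6.017500, f(m) = -0.085071 < 0 → root in [6.017500, 6.380000]
Midpoint of [6.017500, 6.380000] = 6.198750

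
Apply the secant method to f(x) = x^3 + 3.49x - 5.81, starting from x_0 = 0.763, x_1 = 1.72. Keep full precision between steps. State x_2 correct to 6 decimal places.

1.086979

Secant update: x_(k+1) = x_k − f(x_k)·(x_k − x_(k-1))/(f(x_k) − f(x_(k-1))).
f(x_0) = -2.702935, f(x_1) = 5.281248
x_2 = 1.720000 - (5.281248)·(1.720000 - 0.763000)/(5.281248 - (-2.702935)) = 1.086979; f(x_2) = -0.732151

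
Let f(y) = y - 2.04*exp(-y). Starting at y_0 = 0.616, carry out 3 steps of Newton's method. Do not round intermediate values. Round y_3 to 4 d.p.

f'(y) = 1 + 2.04*exp(-y)
y_0 = 0.616000: f = -0.485805, f' = 2.101805 → y_1 = 0.616000 - (-0.485805)/(2.101805) = 0.847137
y_1 = 0.847137: f = -0.027289, f' = 1.874426 → y_2 = 0.847137 - (-0.027289)/(1.874426) = 0.861696
y_2 = 0.861696: f = -0.000092, f' = 1.861788 → y_3 = 0.861696 - (-0.000092)/(1.861788) = 0.861745

0.8617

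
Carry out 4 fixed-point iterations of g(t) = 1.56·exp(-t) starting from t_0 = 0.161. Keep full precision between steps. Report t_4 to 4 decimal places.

0.5559

t_1 = g(0.161000) = 1.328016
t_2 = g(1.328016) = 0.413404
t_3 = g(0.413404) = 1.031776
t_4 = g(1.031776) = 0.555943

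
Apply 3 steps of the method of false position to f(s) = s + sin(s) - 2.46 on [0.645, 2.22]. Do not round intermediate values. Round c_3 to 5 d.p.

False-position update: c = (a·f(b) − b·f(a))/(f(b) − f(a)); replace the endpoint whose sign matches f(c).
f(0.645000) = -1.213802, f(2.220000) = 0.556565
step 1: c = 1.724854, f(c) = 0.253010 > 0 → new bracket [0.645000, 1.724854]
step 2: c = 1.538590, f(c) = 0.078071 > 0 → new bracket [0.645000, 1.538590]
step 3: c = 1.484588, f(c) = 0.020874 > 0 → new bracket [0.645000, 1.484588]

1.48459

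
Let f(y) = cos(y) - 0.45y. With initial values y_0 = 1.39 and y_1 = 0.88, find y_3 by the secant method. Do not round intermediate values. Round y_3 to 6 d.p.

f(y_0) = -0.445687, f(y_1) = 0.241151
y_2 = 0.880000 - (0.241151)·(0.880000 - 1.390000)/(0.241151 - (-0.445687)) = 1.059063; f(y_2) = 0.013111
y_3 = 1.059063 - (0.013111)·(1.059063 - 0.880000)/(0.013111 - (0.241151)) = 1.069358; f(y_3) = -0.000524

1.069358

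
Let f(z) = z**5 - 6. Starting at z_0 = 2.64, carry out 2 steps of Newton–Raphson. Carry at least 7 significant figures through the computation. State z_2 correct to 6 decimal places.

1.766934

Newton update: z ← z − f(z)/f'(z).
f'(z) = 5z**4
z_0 = 2.640000: f = 122.238856, f' = 242.876621 → z_1 = 2.640000 - (122.238856)/(242.876621) = 2.136704
z_1 = 2.136704: f = 38.537077, f' = 104.219114 → z_2 = 2.136704 - (38.537077)/(104.219114) = 1.766934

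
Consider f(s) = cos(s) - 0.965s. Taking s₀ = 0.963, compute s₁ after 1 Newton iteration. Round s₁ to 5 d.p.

0.76241

f'(s) = -sin(s) - 0.965
s_0 = 0.963000: f = -0.358235, f' = -1.785908 → s_1 = 0.963000 - (-0.358235)/(-1.785908) = 0.762410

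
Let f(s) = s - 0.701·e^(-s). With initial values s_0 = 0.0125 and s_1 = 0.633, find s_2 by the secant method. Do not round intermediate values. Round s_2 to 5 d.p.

0.46097

Secant update: s_(k+1) = s_k − f(s_k)·(s_k − s_(k-1))/(f(s_k) − f(s_(k-1))).
f(s_0) = -0.679792, f(s_1) = 0.260772
s_2 = 0.633000 - (0.260772)·(0.633000 - 0.012500)/(0.260772 - (-0.679792)) = 0.460966; f(s_2) = 0.018864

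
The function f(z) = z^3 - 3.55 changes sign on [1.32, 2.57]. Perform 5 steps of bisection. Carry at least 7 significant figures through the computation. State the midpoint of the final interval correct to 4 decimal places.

1.5348

f(1.320000) = -1.250032, f(2.570000) = 13.424593 (opposite signs)
step 1: m = 1.945000, f(m) = 3.807984 > 0 → root in [1.320000, 1.945000]
step 2: m = 1.632500, f(m) = 0.800704 > 0 → root in [1.320000, 1.632500]
step 3: m = 1.476250, f(m) = -0.332788 < 0 → root in [1.476250, 1.632500]
step 4: m = 1.554375, f(m) = 0.205497 > 0 → root in [1.476250, 1.554375]
step 5: m = 1.515312, f(m) = -0.070582 < 0 → root in [1.515312, 1.554375]
Midpoint of [1.515312, 1.554375] = 1.534844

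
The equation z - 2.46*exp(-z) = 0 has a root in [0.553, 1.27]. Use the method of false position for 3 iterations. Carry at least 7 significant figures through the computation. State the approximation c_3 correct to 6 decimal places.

0.951020

f(0.553000) = -0.862045, f(1.270000) = 0.579154
step 1: c = 0.981869, f(c) = 0.060328 > 0 → new bracket [0.553000, 0.981869]
step 2: c = 0.953819, f(c) = 0.006062 > 0 → new bracket [0.553000, 0.953819]
step 3: c = 0.951020, f(c) = 0.000607 > 0 → new bracket [0.553000, 0.951020]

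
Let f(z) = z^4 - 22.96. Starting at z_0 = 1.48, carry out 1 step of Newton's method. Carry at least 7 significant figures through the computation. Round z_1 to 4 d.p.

Newton update: z ← z − f(z)/f'(z).
f'(z) = 4z^3
z_0 = 1.480000: f = -18.162148, f' = 12.967168 → z_1 = 1.480000 - (-18.162148)/(12.967168) = 2.880626

2.8806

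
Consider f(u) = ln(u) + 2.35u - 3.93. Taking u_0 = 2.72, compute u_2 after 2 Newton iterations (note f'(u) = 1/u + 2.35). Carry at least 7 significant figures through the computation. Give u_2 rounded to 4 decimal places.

1.4996

u_0 = 2.720000: f = 3.462632, f' = 2.717647 → u_1 = 2.720000 - (3.462632)/(2.717647) = 1.445871
u_1 = 1.445871: f = -0.163490, f' = 3.041624 → u_2 = 1.445871 - (-0.163490)/(3.041624) = 1.499622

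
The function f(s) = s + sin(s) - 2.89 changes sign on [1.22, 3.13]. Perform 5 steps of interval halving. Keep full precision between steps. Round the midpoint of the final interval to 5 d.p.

1.96609

f(1.220000) = -0.730901, f(3.130000) = 0.251592 (opposite signs)
step 1: m = 2.175000, f(m) = 0.107955 > 0 → root in [1.220000, 2.175000]
step 2: m = 1.697500, f(m) = -0.200516 < 0 → root in [1.697500, 2.175000]
step 3: m = 1.936250, f(m) = -0.019788 < 0 → root in [1.936250, 2.175000]
step 4: m = 2.055625, f(m) = 0.050380 > 0 → root in [1.936250, 2.055625]
step 5: m = 1.995937, f(m) = 0.016918 > 0 → root in [1.936250, 1.995937]
Midpoint of [1.936250, 1.995937] = 1.966094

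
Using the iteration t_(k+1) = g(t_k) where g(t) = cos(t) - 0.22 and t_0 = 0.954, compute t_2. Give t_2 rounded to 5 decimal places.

t_1 = g(0.954000) = 0.358425
t_2 = g(0.358425) = 0.716451

0.71645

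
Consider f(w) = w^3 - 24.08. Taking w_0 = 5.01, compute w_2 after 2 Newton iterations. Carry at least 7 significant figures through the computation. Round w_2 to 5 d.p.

Newton update: w ← w − f(w)/f'(w).
f'(w) = 3w^2
w_0 = 5.010000: f = 101.671501, f' = 75.300300 → w_1 = 5.010000 - (101.671501)/(75.300300) = 3.659786
w_1 = 3.659786: f = 24.939306, f' = 40.182106 → w_2 = 3.659786 - (24.939306)/(40.182106) = 3.039129

3.03913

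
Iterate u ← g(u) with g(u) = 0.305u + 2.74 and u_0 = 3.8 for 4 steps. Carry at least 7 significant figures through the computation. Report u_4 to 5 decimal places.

3.94121

u_1 = g(3.800000) = 3.899000
u_2 = g(3.899000) = 3.929195
u_3 = g(3.929195) = 3.938404
u_4 = g(3.938404) = 3.941213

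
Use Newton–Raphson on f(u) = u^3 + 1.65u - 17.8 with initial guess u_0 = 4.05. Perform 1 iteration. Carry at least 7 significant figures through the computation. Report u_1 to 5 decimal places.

f'(u) = 3u^2 + 1.65
u_0 = 4.050000: f = 55.312625, f' = 50.857500 → u_1 = 4.050000 - (55.312625)/(50.857500) = 2.962400

2.96240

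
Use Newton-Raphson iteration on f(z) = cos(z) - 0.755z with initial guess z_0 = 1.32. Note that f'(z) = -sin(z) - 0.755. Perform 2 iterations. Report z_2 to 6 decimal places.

z_0 = 1.320000: f = -0.748425, f' = -1.723715 → z_1 = 1.320000 - (-0.748425)/(-1.723715) = 0.885807
z_1 = 0.885807: f = -0.036120, f' = -1.529426 → z_2 = 0.885807 - (-0.036120)/(-1.529426) = 0.862191

0.862191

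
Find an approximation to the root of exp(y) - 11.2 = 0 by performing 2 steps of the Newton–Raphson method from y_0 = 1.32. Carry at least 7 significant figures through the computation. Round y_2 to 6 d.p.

2.720114

Newton update: y ← y − f(y)/f'(y).
f'(y) = exp(y)
y_0 = 1.320000: f = -7.456579, f' = 3.743421 → y_1 = 1.320000 - (-7.456579)/(3.743421) = 3.311915
y_1 = 3.311915: f = 16.237629, f' = 27.437629 → y_2 = 3.311915 - (16.237629)/(27.437629) = 2.720114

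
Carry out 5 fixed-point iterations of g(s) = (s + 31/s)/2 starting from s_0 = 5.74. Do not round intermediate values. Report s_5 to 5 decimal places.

5.56776

s_1 = g(5.740000) = 5.570348
s_2 = g(5.570348) = 5.567765
s_3 = g(5.567765) = 5.567764
s_4 = g(5.567764) = 5.567764
s_5 = g(5.567764) = 5.567764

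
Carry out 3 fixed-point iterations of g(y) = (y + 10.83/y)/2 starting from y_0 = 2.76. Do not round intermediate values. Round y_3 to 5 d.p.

3.29090

y_1 = g(2.760000) = 3.341957
y_2 = g(3.341957) = 3.291287
y_3 = g(3.291287) = 3.290897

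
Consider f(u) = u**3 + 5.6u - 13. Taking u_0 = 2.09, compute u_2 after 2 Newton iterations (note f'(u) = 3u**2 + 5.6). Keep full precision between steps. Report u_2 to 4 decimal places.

1.5978

u_0 = 2.090000: f = 7.833329, f' = 18.704300 → u_1 = 2.090000 - (7.833329)/(18.704300) = 1.671202
u_1 = 1.671202: f = 1.026254, f' = 13.978745 → u_2 = 1.671202 - (1.026254)/(13.978745) = 1.597786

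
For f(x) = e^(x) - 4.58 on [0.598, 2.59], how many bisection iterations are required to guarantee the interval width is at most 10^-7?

Initial width b − a = 2.59 − 0.598 = 1.992000.
After n steps the width is (b−a)/2^n; need (b−a)/2^n ≤ 10^-7.
So n ≥ log₂(1.992000/10^-7) = log₂(19920000.0000) ≈ 24.2477.
Hence n = 25.

25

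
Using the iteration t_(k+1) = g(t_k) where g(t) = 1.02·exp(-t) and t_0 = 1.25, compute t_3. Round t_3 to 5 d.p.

t_1 = g(1.250000) = 0.292235
t_2 = g(0.292235) = 0.761525
t_3 = g(0.761525) = 0.476293

0.47629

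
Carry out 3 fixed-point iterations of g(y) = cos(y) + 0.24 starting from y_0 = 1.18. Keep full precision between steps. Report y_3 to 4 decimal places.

0.7347

y_1 = g(1.180000) = 0.620925
y_2 = g(0.620925) = 1.053341
y_3 = g(1.053341) = 0.734670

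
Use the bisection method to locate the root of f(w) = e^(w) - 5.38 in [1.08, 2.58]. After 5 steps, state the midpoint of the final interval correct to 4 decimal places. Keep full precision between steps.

1.6659

f(1.080000) = -2.435320, f(2.580000) = 7.817138 (opposite signs)
step 1: m = 1.830000, f(m) = 0.853887 > 0 → root in [1.080000, 1.830000]
step 2: m = 1.455000, f(m) = -1.095517 < 0 → root in [1.455000, 1.830000]
step 3: m = 1.642500, f(m) = -0.211926 < 0 → root in [1.642500, 1.830000]
step 4: m = 1.736250, f(m) = 0.296018 > 0 → root in [1.642500, 1.736250]
step 5: m = 1.689375, f(m) = 0.036095 > 0 → root in [1.642500, 1.689375]
Midpoint of [1.642500, 1.689375] = 1.665938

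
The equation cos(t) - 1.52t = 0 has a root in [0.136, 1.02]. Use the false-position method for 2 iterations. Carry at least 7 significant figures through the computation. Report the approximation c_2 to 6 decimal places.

False-position update: c = (a·f(b) − b·f(a))/(f(b) − f(a)); replace the endpoint whose sign matches f(c).
f(0.136000) = 0.784046, f(1.020000) = -1.027034
step 1: c = 0.518698, f(c) = 0.080044 > 0 → new bracket [0.518698, 1.020000]
step 2: c = 0.554943, f(c) = 0.006416 > 0 → new bracket [0.554943, 1.020000]

0.554943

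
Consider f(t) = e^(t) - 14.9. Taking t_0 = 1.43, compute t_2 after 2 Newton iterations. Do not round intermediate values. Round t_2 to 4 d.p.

f'(t) = e^(t)
t_0 = 1.430000: f = -10.721301, f' = 4.178699 → t_1 = 1.430000 - (-10.721301)/(4.178699) = 3.995703
t_1 = 3.995703: f = 39.464042, f' = 54.364042 → t_2 = 3.995703 - (39.464042)/(54.364042) = 3.269781

3.2698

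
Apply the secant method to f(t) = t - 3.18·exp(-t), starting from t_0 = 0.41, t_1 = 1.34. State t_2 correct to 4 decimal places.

1.1263

Secant update: t_(k+1) = t_k − f(t_k)·(t_k − t_(k-1))/(f(t_k) − f(t_(k-1))).
f(t_0) = -1.700408, f(t_1) = 0.507331
t_2 = 1.340000 - (0.507331)·(1.340000 - 0.410000)/(0.507331 - (-1.700408)) = 1.126289; f(t_2) = 0.095224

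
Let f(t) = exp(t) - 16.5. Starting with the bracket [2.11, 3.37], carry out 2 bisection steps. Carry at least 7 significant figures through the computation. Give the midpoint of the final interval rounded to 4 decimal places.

2.8975

f(2.110000) = -8.251759, f(3.370000) = 12.578527 (opposite signs)
step 1: m = 2.740000, f(m) = -1.013015 < 0 → root in [2.740000, 3.370000]
step 2: m = 3.055000, f(m) = 4.721186 > 0 → root in [2.740000, 3.055000]
Midpoint of [2.740000, 3.055000] = 2.897500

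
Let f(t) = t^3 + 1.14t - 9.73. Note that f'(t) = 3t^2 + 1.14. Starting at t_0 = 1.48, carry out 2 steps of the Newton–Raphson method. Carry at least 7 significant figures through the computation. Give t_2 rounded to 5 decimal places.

t_0 = 1.480000: f = -4.801008, f' = 7.711200 → t_1 = 1.480000 - (-4.801008)/(7.711200) = 2.102602
t_1 = 2.102602: f = 1.962432, f' = 14.402805 → t_2 = 2.102602 - (1.962432)/(14.402805) = 1.966348

1.96635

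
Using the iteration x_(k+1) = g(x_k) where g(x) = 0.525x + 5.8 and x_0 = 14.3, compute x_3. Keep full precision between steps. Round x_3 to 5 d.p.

x_1 = g(14.300000) = 13.307500
x_2 = g(13.307500) = 12.786438
x_3 = g(12.786438) = 12.512880

12.51288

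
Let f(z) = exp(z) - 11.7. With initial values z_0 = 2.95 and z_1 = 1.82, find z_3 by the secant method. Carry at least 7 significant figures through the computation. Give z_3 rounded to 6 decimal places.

2.516746

Secant update: z_(k+1) = z_k − f(z_k)·(z_k − z_(k-1))/(f(z_k) − f(z_(k-1))).
f(z_0) = 7.405954, f(z_1) = -5.528142
z_2 = 1.820000 - (-5.528142)·(1.820000 - 2.950000)/(-5.528142 - (7.405954)) = 2.302972; f(z_2) = -1.696135
z_3 = 2.302972 - (-1.696135)·(2.302972 - 1.820000)/(-1.696135 - (-5.528142)) = 2.516746; f(z_3) = 0.688219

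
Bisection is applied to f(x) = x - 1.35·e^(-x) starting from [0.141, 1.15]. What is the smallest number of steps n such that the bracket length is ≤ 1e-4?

Initial width b − a = 1.15 − 0.141 = 1.009000.
After n steps the width is (b−a)/2^n; need (b−a)/2^n ≤ 1e-4.
So n ≥ log₂(1.009000/1e-4) = log₂(10090.0000) ≈ 13.3006.
Hence n = 14.

14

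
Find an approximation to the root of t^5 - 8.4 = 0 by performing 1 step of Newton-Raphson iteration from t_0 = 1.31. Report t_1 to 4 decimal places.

1.6185

f'(t) = 5t^4
t_0 = 1.310000: f = -4.542051, f' = 14.724996 → t_1 = 1.310000 - (-4.542051)/(14.724996) = 1.618459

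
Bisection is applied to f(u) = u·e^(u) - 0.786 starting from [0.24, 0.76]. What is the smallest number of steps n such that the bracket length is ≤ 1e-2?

6

Initial width b − a = 0.76 − 0.24 = 0.520000.
After n steps the width is (b−a)/2^n; need (b−a)/2^n ≤ 1e-2.
So n ≥ log₂(0.520000/1e-2) = log₂(52.0000) ≈ 5.7004.
Hence n = 6.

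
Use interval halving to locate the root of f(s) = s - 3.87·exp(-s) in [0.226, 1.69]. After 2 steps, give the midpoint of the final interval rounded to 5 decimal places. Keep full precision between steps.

f(0.226000) = -2.861169, f(1.690000) = 0.975909 (opposite signs)
step 1: m = 0.958000, f(m) = -0.526762 < 0 → root in [0.958000, 1.690000]
step 2: m = 1.324000, f(m) = 0.294313 > 0 → root in [0.958000, 1.324000]
Midpoint of [0.958000, 1.324000] = 1.141000

1.14100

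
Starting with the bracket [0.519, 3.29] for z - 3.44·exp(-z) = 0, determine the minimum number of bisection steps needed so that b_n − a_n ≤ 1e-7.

25

Initial width b − a = 3.29 − 0.519 = 2.771000.
After n steps the width is (b−a)/2^n; need (b−a)/2^n ≤ 1e-7.
So n ≥ log₂(2.771000/1e-7) = log₂(27710000.0000) ≈ 24.7239.
Hence n = 25.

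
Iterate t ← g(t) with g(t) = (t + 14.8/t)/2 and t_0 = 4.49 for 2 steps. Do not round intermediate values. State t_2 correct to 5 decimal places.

3.84735

t_1 = g(4.490000) = 3.893107
t_2 = g(3.893107) = 3.847349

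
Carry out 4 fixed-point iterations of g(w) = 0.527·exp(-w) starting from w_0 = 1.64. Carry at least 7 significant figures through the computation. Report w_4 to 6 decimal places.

w_1 = g(1.640000) = 0.102227
w_2 = g(0.102227) = 0.475788
w_3 = g(0.475788) = 0.327475
w_4 = g(0.327475) = 0.379831

0.379831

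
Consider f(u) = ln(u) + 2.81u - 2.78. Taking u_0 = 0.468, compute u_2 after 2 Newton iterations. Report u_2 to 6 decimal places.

f'(u) = 1/u + 2.81
u_0 = 0.468000: f = -2.224207, f' = 4.946752 → u_1 = 0.468000 - (-2.224207)/(4.946752) = 0.917630
u_1 = 0.917630: f = -0.287422, f' = 3.899764 → u_2 = 0.917630 - (-0.287422)/(3.899764) = 0.991332

0.991332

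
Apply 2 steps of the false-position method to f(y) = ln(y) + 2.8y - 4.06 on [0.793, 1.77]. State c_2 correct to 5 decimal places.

1.34549

f(0.793000) = -2.071532, f(1.770000) = 1.466980
step 1: c = 1.364960, f(c) = 0.073013 > 0 → new bracket [0.793000, 1.364960]
step 2: c = 1.345487, f(c) = 0.004120 > 0 → new bracket [0.793000, 1.345487]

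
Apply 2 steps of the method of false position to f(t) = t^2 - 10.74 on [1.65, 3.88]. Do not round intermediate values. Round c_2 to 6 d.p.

f(1.650000) = -8.017500, f(3.880000) = 4.314400
step 1: c = 3.099819, f(c) = -1.131121 < 0 → new bracket [3.099819, 3.880000]
step 2: c = 3.261875, f(c) = -0.100171 < 0 → new bracket [3.261875, 3.880000]

3.261875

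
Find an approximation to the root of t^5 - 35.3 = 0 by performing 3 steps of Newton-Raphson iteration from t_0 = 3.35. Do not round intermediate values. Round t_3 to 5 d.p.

2.09775

f'(t) = 5t^4
t_0 = 3.350000: f = 386.614096, f' = 629.722531 → t_1 = 3.350000 - (386.614096)/(629.722531) = 2.736056
t_1 = 2.736056: f = 118.029336, f' = 280.201340 → t_2 = 2.736056 - (118.029336)/(280.201340) = 2.314826
t_2 = 2.314826: f = 31.164807, f' = 143.563290 → t_3 = 2.314826 - (31.164807)/(143.563290) = 2.097745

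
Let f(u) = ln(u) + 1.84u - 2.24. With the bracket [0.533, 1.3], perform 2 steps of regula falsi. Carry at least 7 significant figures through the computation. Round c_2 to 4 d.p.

1.1463

f(0.533000) = -1.888514, f(1.300000) = 0.414364
step 1: c = 1.161991, f(c) = 0.048199 > 0 → new bracket [0.533000, 1.161991]
step 2: c = 1.146338, f(c) = 0.005833 > 0 → new bracket [0.533000, 1.146338]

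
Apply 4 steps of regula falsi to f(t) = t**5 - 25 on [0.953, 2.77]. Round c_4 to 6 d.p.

1.710249

False-position update: c = (a·f(b) − b·f(a))/(f(b) − f(a)); replace the endpoint whose sign matches f(c).
f(0.953000) = -24.213924, f(2.770000) = 138.079303
step 1: c = 1.224094, f(c) = -22.251640 < 0 → new bracket [1.224094, 2.770000]
step 2: c = 1.438644, f(c) = -18.837372 < 0 → new bracket [1.438644, 2.770000]
step 3: c = 1.598469, f(c) = -14.564317 < 0 → new bracket [1.598469, 2.770000]
step 4: c = 1.710249, f(c) = -10.368228 < 0 → new bracket [1.710249, 2.770000]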